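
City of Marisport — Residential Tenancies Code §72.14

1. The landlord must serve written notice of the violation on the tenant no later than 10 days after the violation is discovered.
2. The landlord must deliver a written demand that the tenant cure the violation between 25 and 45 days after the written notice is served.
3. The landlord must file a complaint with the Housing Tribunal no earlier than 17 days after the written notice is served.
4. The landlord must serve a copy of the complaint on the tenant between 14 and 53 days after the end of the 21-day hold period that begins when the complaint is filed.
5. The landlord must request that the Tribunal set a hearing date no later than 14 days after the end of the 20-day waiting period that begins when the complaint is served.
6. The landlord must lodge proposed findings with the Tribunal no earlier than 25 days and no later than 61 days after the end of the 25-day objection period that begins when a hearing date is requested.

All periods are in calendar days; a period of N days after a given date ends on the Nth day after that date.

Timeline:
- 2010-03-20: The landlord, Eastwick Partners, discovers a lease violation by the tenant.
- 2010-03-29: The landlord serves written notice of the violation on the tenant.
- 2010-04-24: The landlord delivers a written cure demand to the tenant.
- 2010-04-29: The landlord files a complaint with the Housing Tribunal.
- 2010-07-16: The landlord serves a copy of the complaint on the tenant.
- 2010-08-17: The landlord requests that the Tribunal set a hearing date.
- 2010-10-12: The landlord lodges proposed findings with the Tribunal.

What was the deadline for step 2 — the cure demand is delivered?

Step 2 runs from 2010-03-29, when the written notice is served. The window is 25–45 days after 2010-03-29; it closes on 2010-05-13.

2010-05-13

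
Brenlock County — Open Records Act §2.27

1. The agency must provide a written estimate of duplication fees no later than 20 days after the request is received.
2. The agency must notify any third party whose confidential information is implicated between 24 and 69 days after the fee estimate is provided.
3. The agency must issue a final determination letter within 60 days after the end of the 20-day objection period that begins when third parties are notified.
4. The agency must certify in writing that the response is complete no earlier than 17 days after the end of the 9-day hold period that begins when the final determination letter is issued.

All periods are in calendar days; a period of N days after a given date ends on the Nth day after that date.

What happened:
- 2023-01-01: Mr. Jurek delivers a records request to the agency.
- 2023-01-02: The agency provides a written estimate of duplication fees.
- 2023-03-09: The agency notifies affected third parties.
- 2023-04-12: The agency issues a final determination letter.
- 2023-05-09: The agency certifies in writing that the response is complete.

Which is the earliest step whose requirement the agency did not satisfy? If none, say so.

None — every step was satisfied

Step 1: 20 days after 2023-01-01 (when the request is received) is 2023-01-21; 2023-01-02 is within that limit.
Step 2: the window is 24–69 days after 2023-01-02 (when the fee estimate is provided), so 2023-01-26 through 2023-03-12; 2023-03-09 falls inside that range.
Step 3: 60 days after 2023-03-29 (end of the 20-day objection period, which began when third parties are notified on 2023-03-09) is 2023-05-28; completed 2023-04-12, before the deadline.
Step 4: the earliest permitted date is 17 days after 2023-04-21 (end of the 9-day hold period, which began when the final determination letter is issued on 2023-04-12), i.e. 2023-05-08; 2023-05-09 is on or after that date.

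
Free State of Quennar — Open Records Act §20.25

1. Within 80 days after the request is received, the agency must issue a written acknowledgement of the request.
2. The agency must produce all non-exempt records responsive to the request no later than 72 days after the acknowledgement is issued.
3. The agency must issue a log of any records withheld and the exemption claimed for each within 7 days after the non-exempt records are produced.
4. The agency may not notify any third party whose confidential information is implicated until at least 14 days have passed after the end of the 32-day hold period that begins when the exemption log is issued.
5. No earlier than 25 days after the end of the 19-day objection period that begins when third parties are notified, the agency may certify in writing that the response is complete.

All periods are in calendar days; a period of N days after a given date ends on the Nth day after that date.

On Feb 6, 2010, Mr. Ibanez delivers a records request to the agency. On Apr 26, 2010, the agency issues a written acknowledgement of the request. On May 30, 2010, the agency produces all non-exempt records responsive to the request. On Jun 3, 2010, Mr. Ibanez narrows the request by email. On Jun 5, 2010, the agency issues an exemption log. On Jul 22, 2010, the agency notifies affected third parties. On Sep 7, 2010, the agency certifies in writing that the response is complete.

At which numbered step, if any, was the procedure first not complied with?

Step 1: 80 days after Feb 6, 2010 (when the request is received) is Apr 27, 2010; Apr 26, 2010 is within that limit.
Step 2: 72 days after Apr 26, 2010 (when the acknowledgement is issued) is Jul 7, 2010; completed May 30, 2010, before the deadline.
Step 3: 7 days after May 30, 2010 (when the non-exempt records are produced) is Jun 6, 2010; completed Jun 5, 2010, before the deadline.
Step 4: the earliest permitted date is 14 days after Jul 7, 2010 (end of the 32-day hold period, which began when the exemption log is issued on Jun 5, 2010), i.e. Jul 21, 2010; Jul 22, 2010 is on or after that date.
Step 5: the earliest permitted date is 25 days after Aug 10, 2010 (end of the 19-day objection period, which began when third parties are notified on Jul 22, 2010), i.e. Sep 4, 2010; Sep 7, 2010 is on or after that date.

None — every step was satisfied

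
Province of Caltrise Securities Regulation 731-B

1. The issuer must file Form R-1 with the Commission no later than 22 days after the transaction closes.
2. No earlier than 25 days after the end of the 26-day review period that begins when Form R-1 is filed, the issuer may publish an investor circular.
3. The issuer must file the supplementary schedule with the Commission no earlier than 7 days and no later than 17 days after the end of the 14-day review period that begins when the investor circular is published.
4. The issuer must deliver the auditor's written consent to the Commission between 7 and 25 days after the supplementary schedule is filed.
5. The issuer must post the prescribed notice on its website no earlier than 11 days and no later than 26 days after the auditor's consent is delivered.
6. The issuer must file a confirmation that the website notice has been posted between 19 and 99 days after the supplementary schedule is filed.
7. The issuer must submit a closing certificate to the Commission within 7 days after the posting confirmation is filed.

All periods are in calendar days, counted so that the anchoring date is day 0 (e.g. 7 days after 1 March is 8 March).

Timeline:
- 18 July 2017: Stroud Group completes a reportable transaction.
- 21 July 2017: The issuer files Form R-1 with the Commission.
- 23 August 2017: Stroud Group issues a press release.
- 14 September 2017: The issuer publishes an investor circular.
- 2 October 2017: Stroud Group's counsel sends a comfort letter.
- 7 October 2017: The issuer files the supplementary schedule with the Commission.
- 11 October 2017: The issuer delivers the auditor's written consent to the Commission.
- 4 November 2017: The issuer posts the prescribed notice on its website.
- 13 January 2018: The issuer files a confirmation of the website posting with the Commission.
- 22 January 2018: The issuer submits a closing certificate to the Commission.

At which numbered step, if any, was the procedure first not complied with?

Step 4

Step 1: 22 days after 18 July 2017 (when the transaction closes) is 9 August 2017; 21 July 2017 is within that limit.
Step 2: the earliest permitted date is 25 days after 16 August 2017 (end of the 26-day review period, which began when Form R-1 is filed on 21 July 2017), i.e. 10 September 2017; done 14 September 2017, after the minimum wait.
Step 3: the window is 7–17 days after 28 September 2017 (end of the 14-day review period, which began when the investor circular is published on 14 September 2017), so 5 October 2017 through 15 October 2017; 7 October 2017 falls inside that range.
Step 4: the window is 7–25 days after 7 October 2017 (when the supplementary schedule is filed), so 14 October 2017 through 1 November 2017; done 11 October 2017 — 3 days before the window opened.
Later steps need not be reached.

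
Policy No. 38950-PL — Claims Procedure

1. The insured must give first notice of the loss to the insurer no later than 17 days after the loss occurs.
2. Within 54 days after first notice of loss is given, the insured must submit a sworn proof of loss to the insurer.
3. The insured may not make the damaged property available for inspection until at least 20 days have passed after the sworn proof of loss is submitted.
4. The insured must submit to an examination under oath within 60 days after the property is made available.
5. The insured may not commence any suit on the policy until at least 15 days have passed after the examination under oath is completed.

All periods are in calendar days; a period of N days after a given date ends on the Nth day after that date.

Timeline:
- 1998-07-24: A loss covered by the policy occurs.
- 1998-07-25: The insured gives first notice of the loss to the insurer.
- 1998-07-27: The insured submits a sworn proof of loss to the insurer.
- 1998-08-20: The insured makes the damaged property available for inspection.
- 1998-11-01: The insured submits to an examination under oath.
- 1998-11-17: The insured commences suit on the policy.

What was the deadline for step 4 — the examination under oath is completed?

1998-10-19

Step 4 runs from 1998-08-20, when the property is made available. 60 days after 1998-08-20 is 1998-10-19.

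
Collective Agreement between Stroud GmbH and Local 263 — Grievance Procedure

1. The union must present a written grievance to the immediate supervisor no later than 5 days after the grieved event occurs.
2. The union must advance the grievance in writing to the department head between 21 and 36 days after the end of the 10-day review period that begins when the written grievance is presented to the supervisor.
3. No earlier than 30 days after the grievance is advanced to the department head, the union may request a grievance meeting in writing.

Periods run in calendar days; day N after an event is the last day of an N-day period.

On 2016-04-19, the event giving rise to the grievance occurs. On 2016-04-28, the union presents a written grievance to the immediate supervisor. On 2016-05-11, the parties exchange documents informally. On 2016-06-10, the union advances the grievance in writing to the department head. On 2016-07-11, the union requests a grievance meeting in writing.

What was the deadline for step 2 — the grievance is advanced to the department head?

2016-06-13

The written grievance is presented to the supervisor on 2016-04-28; the 10-day review period therefore ends 2016-05-08, and step 2 runs from that date. The window is 21–36 days after 2016-05-08; it closes on 2016-06-13.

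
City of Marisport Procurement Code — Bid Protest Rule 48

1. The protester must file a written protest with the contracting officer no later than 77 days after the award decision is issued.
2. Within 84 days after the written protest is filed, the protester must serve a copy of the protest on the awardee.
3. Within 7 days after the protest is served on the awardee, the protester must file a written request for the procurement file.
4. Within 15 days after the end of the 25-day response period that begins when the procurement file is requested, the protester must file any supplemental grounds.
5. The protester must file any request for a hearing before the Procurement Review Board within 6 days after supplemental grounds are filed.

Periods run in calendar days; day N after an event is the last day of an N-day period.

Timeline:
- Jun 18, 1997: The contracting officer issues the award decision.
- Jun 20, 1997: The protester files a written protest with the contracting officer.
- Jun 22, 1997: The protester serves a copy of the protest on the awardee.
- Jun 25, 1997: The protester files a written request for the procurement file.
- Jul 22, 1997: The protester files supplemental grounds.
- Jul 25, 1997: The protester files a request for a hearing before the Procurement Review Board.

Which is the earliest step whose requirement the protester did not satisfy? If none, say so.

(1) due by Jun 18, 1997 + 77 days = Sep 3, 1997; done Jun 20, 1997 — timely.
(2) due by Jun 20, 1997 + 84 days = Sep 12, 1997; done Jun 22, 1997 — timely.
(3) due by Jun 22, 1997 + 7 days = Jun 29, 1997; Jun 25, 1997 is within that limit.
(4) due by Jul 20, 1997 + 15 days = Aug 4, 1997; Jul 22, 1997 is within that limit.
(5) due by Jul 22, 1997 + 6 days = Jul 28, 1997; done Jul 25, 1997 — timely.

None — every step was satisfied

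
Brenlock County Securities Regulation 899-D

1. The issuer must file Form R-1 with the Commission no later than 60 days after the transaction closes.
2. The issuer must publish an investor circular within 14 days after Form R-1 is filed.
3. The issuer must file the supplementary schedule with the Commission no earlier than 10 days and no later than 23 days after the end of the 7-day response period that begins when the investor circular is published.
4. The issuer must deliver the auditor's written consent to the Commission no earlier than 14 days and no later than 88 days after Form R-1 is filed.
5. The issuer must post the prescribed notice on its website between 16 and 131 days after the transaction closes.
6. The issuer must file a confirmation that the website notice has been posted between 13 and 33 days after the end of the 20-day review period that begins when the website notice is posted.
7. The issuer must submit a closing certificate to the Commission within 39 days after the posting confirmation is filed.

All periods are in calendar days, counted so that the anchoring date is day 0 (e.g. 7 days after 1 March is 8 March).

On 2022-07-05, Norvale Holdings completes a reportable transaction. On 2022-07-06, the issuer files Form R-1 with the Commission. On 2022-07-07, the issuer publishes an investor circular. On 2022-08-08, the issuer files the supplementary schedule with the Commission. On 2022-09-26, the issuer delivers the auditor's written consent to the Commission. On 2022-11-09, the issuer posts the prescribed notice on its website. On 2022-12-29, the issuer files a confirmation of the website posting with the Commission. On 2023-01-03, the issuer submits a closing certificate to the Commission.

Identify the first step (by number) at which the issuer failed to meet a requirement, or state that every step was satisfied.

Step 1: 60 days after 2022-07-05 (when the transaction closes) is 2022-09-03; 2022-07-06 is within that limit.
Step 2: 14 days after 2022-07-06 (when Form R-1 is filed) is 2022-07-20; 2022-07-07 is within that limit.
Step 3: the window is 10–23 days after 2022-07-14 (end of the 7-day response period, which began when the investor circular is published on 2022-07-07), so 2022-07-24 through 2022-08-06; done 2022-08-08 — 2 days after the window closed.

Step 3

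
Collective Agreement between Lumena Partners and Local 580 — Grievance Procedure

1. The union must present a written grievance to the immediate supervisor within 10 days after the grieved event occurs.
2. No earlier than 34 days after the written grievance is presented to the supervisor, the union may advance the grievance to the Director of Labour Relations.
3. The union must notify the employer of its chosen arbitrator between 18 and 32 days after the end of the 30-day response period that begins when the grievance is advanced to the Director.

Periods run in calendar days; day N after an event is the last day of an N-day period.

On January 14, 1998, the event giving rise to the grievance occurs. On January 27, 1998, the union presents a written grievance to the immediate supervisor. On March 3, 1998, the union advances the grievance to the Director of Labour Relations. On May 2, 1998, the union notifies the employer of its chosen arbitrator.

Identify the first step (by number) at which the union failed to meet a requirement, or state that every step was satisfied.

Step 1

(1) due by January 14, 1998 + 10 days = January 24, 1998; not done until January 27, 1998, 3 days after the deadline.
That is the first point of non-compliance.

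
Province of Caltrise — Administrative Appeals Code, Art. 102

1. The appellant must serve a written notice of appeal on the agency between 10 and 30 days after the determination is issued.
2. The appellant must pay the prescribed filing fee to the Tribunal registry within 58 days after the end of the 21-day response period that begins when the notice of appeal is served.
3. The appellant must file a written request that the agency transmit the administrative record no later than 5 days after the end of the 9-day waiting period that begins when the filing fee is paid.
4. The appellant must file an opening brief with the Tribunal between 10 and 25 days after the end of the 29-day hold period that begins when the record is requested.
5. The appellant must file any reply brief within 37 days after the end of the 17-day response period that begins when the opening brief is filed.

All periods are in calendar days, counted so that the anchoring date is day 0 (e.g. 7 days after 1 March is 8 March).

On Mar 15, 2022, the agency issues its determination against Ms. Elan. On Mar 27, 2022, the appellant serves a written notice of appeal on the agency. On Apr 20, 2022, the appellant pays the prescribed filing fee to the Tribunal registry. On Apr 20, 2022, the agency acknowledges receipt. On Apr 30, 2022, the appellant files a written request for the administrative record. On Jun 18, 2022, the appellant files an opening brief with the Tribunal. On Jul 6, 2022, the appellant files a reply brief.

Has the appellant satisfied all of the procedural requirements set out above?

Yes

(1) the permitted window runs from Mar 15, 2022 + 10 = Mar 25, 2022 to Mar 15, 2022 + 30 = Apr 14, 2022; done Mar 27, 2022, which is between those dates.
(2) due by Apr 17, 2022 + 58 days = Jun 14, 2022; completed Apr 20, 2022, before the deadline.
(3) due by Apr 29, 2022 + 5 days = May 4, 2022; Apr 30, 2022 is within that limit.
(4) the permitted window runs from May 29, 2022 + 10 = Jun 8, 2022 to May 29, 2022 + 25 = Jun 23, 2022; done Jun 18, 2022, which is between those dates.
(5) due by Jul 5, 2022 + 37 days = Aug 11, 2022; Jul 6, 2022 is within that limit.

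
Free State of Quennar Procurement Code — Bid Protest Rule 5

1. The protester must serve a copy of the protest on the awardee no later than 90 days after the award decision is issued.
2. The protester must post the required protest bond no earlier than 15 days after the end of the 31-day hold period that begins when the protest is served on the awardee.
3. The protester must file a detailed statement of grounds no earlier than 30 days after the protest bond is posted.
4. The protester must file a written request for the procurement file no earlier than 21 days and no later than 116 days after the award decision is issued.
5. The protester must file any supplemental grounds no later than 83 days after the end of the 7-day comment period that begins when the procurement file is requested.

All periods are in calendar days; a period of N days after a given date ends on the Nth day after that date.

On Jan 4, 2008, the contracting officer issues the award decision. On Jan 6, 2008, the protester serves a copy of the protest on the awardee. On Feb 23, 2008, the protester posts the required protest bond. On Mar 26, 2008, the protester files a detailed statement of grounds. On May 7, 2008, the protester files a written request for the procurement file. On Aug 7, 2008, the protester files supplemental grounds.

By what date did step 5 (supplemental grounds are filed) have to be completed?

Aug 5, 2008

The procurement file is requested on May 7, 2008; the 7-day comment period therefore ends May 14, 2008, and step 5 runs from that date. 83 days after May 14, 2008 is Aug 5, 2008.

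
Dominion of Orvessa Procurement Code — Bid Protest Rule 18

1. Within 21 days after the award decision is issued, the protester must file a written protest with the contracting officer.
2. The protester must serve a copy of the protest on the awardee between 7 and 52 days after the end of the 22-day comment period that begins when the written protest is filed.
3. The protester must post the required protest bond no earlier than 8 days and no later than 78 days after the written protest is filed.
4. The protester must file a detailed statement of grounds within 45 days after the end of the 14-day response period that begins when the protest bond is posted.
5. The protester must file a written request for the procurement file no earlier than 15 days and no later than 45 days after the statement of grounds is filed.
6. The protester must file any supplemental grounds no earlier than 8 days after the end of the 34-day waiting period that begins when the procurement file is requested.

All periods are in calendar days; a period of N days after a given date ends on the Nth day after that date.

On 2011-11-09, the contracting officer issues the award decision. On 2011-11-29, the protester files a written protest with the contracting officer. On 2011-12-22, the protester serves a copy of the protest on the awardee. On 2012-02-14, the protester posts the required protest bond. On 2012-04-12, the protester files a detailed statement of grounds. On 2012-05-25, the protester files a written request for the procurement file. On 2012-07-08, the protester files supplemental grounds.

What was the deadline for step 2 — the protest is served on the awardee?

2012-02-11

The written protest is filed on 2011-11-29; the 22-day comment period therefore ends 2011-12-21, and step 2 runs from that date. The window is 7–52 days after 2011-12-21; it closes on 2012-02-11.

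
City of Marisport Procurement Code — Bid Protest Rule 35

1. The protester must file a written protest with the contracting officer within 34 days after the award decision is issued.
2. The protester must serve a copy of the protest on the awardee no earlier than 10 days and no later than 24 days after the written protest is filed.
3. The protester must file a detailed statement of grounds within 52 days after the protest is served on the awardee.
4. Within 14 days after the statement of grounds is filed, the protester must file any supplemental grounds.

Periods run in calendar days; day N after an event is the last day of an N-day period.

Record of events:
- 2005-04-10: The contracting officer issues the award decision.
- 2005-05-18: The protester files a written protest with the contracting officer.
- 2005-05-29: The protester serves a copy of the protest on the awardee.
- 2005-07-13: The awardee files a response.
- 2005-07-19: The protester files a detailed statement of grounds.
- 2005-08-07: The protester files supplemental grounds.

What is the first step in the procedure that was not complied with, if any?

Step 1: 34 days after 2005-04-10 (when the award decision is issued) is 2005-05-14; not done until 2005-05-18, 4 days after the deadline.
That is the first point of non-compliance.

Step 1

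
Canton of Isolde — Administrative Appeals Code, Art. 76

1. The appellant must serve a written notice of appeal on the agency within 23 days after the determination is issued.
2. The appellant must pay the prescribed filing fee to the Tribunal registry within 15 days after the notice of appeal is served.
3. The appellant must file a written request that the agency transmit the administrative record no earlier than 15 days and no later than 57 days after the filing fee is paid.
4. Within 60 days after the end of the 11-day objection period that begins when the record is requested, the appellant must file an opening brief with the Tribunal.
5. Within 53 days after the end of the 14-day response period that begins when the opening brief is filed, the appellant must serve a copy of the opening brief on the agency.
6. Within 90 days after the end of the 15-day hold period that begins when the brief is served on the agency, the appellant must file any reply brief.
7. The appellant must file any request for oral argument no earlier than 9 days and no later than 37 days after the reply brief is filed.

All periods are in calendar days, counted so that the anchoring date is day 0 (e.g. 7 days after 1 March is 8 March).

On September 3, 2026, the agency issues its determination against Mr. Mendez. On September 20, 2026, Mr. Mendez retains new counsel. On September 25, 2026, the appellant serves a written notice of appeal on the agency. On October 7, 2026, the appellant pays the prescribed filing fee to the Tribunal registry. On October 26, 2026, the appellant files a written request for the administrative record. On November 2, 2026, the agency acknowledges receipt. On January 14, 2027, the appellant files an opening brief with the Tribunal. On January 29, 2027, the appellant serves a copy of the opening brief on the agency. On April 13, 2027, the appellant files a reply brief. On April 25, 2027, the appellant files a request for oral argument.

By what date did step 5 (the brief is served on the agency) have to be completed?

March 22, 2027

The opening brief is filed on January 14, 2027; the 14-day response period therefore ends January 28, 2027, and step 5 runs from that date. 53 days after January 28, 2027 is March 22, 2027.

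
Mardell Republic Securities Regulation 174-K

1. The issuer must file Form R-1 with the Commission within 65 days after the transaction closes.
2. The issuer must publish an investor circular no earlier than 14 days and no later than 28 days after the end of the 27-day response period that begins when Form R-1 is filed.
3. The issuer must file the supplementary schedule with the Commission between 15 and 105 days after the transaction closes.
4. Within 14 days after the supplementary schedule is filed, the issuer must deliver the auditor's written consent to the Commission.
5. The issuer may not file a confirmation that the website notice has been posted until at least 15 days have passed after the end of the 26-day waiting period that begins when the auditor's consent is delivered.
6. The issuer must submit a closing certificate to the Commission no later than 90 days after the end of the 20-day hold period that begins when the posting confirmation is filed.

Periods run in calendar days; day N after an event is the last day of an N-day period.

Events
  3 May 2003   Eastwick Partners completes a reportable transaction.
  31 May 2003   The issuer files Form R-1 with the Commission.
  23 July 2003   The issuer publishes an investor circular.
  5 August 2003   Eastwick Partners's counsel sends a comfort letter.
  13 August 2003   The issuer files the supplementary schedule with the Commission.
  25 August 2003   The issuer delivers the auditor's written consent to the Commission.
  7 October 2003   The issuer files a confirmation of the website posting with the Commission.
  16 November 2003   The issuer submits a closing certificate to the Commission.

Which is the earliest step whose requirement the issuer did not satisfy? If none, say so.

(1) due by 3 May 2003 + 65 days = 7 July 2003; done 31 May 2003 — timely.
(2) the permitted window runs from 27 June 2003 + 14 = 11 July 2003 to 27 June 2003 + 28 = 25 July 2003; done 23 July 2003 — within the window.
(3) the permitted window runs from 3 May 2003 + 15 = 18 May 2003 to 3 May 2003 + 105 = 16 August 2003; done 13 August 2003, which is between those dates.
(4) due by 13 August 2003 + 14 days = 27 August 2003; 25 August 2003 is within that limit.
(5) permitted from 20 September 2003 + 15 days = 5 October 2003 onward; done 7 October 2003, after the minimum wait.
(6) due by 27 October 2003 + 90 days = 25 January 2004; completed 16 November 2003, before the deadline.

None — every step was satisfied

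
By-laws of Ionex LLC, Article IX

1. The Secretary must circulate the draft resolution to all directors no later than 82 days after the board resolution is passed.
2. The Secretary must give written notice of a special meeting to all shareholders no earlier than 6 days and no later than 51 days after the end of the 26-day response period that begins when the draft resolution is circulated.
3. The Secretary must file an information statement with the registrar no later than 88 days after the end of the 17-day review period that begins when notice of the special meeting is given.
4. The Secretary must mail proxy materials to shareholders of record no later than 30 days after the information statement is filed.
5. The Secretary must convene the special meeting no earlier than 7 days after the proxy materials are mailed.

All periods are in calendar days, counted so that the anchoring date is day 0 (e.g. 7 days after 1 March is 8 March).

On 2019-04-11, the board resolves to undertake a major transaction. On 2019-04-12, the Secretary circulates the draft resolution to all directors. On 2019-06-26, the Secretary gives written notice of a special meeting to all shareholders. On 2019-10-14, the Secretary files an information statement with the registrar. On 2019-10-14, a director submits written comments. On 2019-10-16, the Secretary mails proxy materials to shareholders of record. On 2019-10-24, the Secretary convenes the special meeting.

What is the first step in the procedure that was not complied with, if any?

Step 3

(1) due by 2019-04-11 + 82 days = 2019-07-02; 2019-04-12 is within that limit.
(2) the permitted window runs from 2019-05-08 + 6 = 2019-05-14 to 2019-05-08 + 51 = 2019-06-28; 2019-06-26 falls inside that range.
(3) due by 2019-07-13 + 88 days = 2019-10-09; 2019-10-14 misses that deadline by 5 days.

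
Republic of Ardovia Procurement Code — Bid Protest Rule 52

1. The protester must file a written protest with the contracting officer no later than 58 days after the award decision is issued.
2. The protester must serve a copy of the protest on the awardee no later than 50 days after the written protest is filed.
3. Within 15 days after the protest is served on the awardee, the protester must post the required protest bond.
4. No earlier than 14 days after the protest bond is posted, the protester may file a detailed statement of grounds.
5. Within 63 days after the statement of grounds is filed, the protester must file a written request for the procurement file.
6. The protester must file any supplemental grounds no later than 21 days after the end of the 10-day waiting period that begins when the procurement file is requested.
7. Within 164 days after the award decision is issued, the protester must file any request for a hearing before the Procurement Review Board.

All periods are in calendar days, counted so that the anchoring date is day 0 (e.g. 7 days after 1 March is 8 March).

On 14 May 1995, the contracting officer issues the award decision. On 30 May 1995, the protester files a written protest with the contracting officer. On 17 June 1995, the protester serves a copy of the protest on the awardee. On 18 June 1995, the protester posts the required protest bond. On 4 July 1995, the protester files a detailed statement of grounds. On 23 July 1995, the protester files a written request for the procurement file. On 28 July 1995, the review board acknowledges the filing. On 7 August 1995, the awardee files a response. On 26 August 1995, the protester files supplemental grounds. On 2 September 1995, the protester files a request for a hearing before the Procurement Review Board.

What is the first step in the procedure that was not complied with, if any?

Step 6

Step 1 — counting 58 days from 14 May 1995 (when the award decision is issued) gives a deadline of 11 July 1995; 30 May 1995 is within that limit.
Step 2 — counting 50 days from 30 May 1995 (when the written protest is filed) gives a deadline of 19 July 1995; done 17 June 1995 — timely.
Step 3 — counting 15 days from 17 June 1995 (when the protest is served on the awardee) gives a deadline of 2 July 1995; done 18 June 1995 — timely.
Step 4 — must wait 14 days from 18 June 1995 (when the protest bond is posted), so not before 2 July 1995; done 4 July 1995 — permitted.
Step 5 — counting 63 days from 4 July 1995 (when the statement of grounds is filed) gives a deadline of 5 September 1995; 23 July 1995 is within that limit.
Step 6 — counting 21 days from 2 August 1995 (end of the 10-day waiting period, which began when the procurement file is requested on 23 July 1995) gives a deadline of 23 August 1995; done 26 August 1995 — 3 days late.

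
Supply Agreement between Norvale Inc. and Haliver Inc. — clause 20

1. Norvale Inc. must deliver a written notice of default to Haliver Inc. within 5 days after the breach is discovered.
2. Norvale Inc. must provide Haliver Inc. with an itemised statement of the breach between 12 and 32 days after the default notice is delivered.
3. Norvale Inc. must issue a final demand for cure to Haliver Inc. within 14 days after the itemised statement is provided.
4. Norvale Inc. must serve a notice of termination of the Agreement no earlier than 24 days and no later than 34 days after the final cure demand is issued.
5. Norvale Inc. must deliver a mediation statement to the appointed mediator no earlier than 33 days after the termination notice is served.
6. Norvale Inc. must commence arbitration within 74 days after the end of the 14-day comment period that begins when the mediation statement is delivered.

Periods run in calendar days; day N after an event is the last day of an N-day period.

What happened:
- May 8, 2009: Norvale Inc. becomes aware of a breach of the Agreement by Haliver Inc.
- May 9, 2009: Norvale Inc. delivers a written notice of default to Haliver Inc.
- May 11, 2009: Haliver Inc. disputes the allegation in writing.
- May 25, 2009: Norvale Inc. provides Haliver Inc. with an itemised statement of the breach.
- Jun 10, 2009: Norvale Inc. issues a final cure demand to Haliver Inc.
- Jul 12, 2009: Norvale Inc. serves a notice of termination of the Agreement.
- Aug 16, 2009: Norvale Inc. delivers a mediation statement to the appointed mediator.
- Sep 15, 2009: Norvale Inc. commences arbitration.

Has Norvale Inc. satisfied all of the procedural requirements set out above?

Step 1: 5 days after May 8, 2009 (when the breach is discovered) is May 13, 2009; completed May 9, 2009, before the deadline.
Step 2: the window is 12–32 days after May 9, 2009 (when the default notice is delivered), so May 21, 2009 through Jun 10, 2009; done May 25, 2009, which is between those dates.
Step 3: 14 days after May 25, 2009 (when the itemised statement is provided) is Jun 8, 2009; Jun 10, 2009 misses that deadline by 2 days.
That is the first point of non-compliance.

No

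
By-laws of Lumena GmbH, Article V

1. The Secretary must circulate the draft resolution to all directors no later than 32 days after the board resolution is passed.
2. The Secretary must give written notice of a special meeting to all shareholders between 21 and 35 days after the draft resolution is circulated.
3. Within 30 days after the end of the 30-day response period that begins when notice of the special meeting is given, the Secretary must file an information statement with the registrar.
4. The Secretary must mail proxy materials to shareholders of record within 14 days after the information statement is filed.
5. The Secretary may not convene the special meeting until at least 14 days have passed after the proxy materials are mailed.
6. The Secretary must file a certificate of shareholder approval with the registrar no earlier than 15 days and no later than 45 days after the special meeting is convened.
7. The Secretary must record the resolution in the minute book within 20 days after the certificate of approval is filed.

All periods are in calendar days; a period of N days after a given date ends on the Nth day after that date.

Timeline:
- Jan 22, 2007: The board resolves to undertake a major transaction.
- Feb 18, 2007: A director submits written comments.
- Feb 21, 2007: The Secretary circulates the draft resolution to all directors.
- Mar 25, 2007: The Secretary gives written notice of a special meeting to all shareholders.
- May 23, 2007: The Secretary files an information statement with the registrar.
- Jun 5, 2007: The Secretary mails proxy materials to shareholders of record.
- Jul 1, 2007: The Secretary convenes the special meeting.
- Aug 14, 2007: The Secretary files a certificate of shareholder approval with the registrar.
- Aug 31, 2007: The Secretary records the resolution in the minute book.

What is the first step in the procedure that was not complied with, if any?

None — every step was satisfied

(1) due by Jan 22, 2007 + 32 days = Feb 23, 2007; done Feb 21, 2007 — timely.
(2) the permitted window runs from Feb 21, 2007 + 21 = Mar 14, 2007 to Feb 21, 2007 + 35 = Mar 28, 2007; done Mar 25, 2007 — within the window.
(3) due by Apr 24, 2007 + 30 days = May 24, 2007; May 23, 2007 is within that limit.
(4) due by May 23, 2007 + 14 days = Jun 6, 2007; completed Jun 5, 2007, before the deadline.
(5) permitted from Jun 5, 2007 + 14 days = Jun 19, 2007 onward; done Jul 1, 2007 — permitted.
(6) the permitted window runs from Jul 1, 2007 + 15 = Jul 16, 2007 to Jul 1, 2007 + 45 = Aug 15, 2007; Aug 14, 2007 falls inside that range.
(7) due by Aug 14, 2007 + 20 days = Sep 3, 2007; Aug 31, 2007 is within that limit.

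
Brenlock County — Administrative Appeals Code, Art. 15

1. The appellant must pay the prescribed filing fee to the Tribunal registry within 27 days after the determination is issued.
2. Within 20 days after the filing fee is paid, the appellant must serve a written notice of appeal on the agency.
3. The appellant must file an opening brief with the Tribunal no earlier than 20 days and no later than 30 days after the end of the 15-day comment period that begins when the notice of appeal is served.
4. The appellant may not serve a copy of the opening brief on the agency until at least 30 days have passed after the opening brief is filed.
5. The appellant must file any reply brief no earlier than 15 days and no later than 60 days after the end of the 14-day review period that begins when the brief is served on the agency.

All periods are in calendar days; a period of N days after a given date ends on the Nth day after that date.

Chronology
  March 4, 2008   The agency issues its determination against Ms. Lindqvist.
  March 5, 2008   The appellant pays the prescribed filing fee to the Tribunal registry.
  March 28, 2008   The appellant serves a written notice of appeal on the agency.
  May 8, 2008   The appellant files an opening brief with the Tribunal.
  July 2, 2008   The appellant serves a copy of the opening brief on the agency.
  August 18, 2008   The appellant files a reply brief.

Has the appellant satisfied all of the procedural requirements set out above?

Step 1 — counting 27 days from March 4, 2008 (when the determination is issued) gives a deadline of March 31, 2008; done March 5, 2008 — timely.
Step 2 — counting 20 days from March 5, 2008 (when the filing fee is paid) gives a deadline of March 25, 2008; done March 28, 2008 — 3 days late.

No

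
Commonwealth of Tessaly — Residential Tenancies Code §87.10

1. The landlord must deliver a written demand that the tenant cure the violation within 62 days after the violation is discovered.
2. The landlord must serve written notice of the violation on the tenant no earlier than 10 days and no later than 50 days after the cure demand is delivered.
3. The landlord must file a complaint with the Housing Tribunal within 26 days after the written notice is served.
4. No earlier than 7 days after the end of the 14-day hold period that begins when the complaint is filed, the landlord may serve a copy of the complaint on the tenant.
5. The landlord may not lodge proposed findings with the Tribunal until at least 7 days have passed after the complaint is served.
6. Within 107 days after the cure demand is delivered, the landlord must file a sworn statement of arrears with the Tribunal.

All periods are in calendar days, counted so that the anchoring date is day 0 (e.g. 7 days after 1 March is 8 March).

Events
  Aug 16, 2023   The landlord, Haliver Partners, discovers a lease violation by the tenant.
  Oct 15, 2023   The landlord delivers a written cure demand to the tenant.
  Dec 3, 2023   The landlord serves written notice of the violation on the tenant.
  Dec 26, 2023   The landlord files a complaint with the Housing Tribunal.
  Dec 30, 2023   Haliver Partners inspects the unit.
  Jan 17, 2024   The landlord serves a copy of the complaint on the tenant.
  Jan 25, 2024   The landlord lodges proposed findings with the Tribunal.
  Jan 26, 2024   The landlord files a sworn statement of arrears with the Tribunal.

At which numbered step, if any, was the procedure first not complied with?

None — every step was satisfied

Step 1 — counting 62 days from Aug 16, 2023 (when the violation is discovered) gives a deadline of Oct 17, 2023; done Oct 15, 2023 — timely.
Step 2 — 10 and 50 days from Oct 15, 2023 (when the cure demand is delivered) are Oct 25, 2023 and Dec 4, 2023 respectively; done Dec 3, 2023 — within the window.
Step 3 — counting 26 days from Dec 3, 2023 (when the written notice is served) gives a deadline of Dec 29, 2023; Dec 26, 2023 is within that limit.
Step 4 — must wait 7 days from Jan 9, 2024 (end of the 14-day hold period, which began when the complaint is filed on Dec 26, 2023), so not before Jan 16, 2024; done Jan 17, 2024, after the minimum wait.
Step 5 — must wait 7 days from Jan 17, 2024 (when the complaint is served), so not before Jan 24, 2024; done Jan 25, 2024, after the minimum wait.
Step 6 — counting 107 days from Oct 15, 2023 (when the cure demand is delivered) gives a deadline of Jan 30, 2024; done Jan 26, 2024 — timely.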